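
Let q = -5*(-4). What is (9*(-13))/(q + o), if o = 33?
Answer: -117/53 ≈ -2.2075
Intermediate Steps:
q = 20
(9*(-13))/(q + o) = (9*(-13))/(20 + 33) = -117/53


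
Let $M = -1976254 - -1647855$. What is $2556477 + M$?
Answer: $2228078$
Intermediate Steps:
$M = -328399$ ($M = -1976254 + 1647855 = -328399$)
$2556477 + M = 2556477 - 328399 = 2228078$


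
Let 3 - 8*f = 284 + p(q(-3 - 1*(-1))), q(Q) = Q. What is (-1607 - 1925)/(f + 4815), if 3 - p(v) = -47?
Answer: -28256/38189 ≈ -0.73990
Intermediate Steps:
p(v) = 50 (p(v) = 3 - 1*(-47) = 3 + 47 = 50)
f = -331/8 (f = 3/8 - (284 + 50)/8 = 3/8 - ⅛*334 = 3/8 - 167/4 = -331/8 ≈ -41.375)
(-1607 - 1925)/(f + 4815) = (-1607 - 1925)/(-331/8 + 4815) = -3532/38189/8 = -3532*8/38189 = -28256/38189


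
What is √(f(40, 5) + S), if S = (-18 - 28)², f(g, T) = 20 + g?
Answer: 8*√34 ≈ 46.648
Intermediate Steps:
S = 2116 (S = (-46)² = 2116)
√(f(40, 5) + S) = √((20 + 40) + 2116) = √(60 + 2116) = √2176 = 8*√34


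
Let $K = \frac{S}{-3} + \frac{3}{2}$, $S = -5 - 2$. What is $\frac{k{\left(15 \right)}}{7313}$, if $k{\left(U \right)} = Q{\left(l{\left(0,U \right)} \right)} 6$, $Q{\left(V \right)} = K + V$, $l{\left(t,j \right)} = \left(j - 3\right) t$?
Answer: $\frac{23}{7313} \approx 0.0031451$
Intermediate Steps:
$S = -7$ ($S = -5 - 2 = -7$)
$l{\left(t,j \right)} = t \left(-3 + j\right)$ ($l{\left(t,j \right)} = \left(-3 + j\right) t = t \left(-3 + j\right)$)
$K = \frac{23}{6}$ ($K = - \frac{7}{-3} + \frac{3}{2} = \left(-7\right) \left(- \frac{1}{3}\right) + 3 \cdot \frac{1}{2} = \frac{7}{3} + \frac{3}{2} = \frac{23}{6} \approx 3.8333$)
$Q{\left(V \right)} = \frac{23}{6} + V$
$k{\left(U \right)} = 23$ ($k{\left(U \right)} = \left(\frac{23}{6} + 0 \left(-3 + U\right)\right) 6 = \left(\frac{23}{6} + 0\right) 6 = \frac{23}{6} \cdot 6 = 23$)
$\frac{k{\left(15 \right)}}{7313} = \frac{23}{7313}$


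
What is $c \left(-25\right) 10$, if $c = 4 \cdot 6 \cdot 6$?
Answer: $-36000$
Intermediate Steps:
$c = 144$ ($c = 24 \cdot 6 = 144$)
$c \left(-25\right) 10 = 144 \left(-25\right) 10 = \left(-3600\right) 10 = -36000$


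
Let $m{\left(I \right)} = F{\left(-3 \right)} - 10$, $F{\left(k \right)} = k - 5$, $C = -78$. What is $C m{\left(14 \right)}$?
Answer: $1404$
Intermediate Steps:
$F{\left(k \right)} = -5 + k$
$m{\left(I \right)} = -18$ ($m{\left(I \right)} = \left(-5 - 3\right) - 10 = -8 - 10 = -18$)
$C m{\left(14 \right)} = \left(-78\right) \left(-18\right) = 1404$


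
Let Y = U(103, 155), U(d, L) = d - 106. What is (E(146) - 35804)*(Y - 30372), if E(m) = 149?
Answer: 1083020625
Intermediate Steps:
U(d, L) = -106 + d
Y = -3 (Y = -106 + 103 = -3)
(E(146) - 35804)*(Y - 30372) = (149 - 35804)*(-3 - 30372) = -35655*(-30375) = 1083020625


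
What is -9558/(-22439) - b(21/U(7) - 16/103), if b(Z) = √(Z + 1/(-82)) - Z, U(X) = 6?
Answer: 17429419/4622434 - √59430279/4223 ≈ 1.9451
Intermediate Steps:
b(Z) = √(-1/82 + Z) - Z (b(Z) = √(Z - 1/82) - Z = √(-1/82 + Z) - Z)
-9558/(-22439) - b(21/U(7) - 16/103) = -9558/(-22439) - (-(21/6 - 16/103) + √(-82 + 6724*(21/6 - 16/103))/82) = -9558*(-1/22439) - (-(21*(⅙) - 16*1/103) + √(-82 + 6724*(21*(⅙) - 16*1/103))/82) = 9558/22439 - (-(7/2 - 16/103) + √(-82 + 6724*(7/2 - 16/103))/82) = 9558/22439 - (-1*689/206 + √(-82 + 6724*(689/206))/82) = 9558/22439 - (-689/206 + √(-82 + 2316418/103)/82) = 9558/22439 - (-689/206 + √(2307972/103)/82) = 9558/22439 - (-689/206 + (2*√59430279/103)/82) = 9558/22439 - (-689/206 + √59430279/4223) = 9558/22439 + (689/206 - √59430279/4223) = 17429419/4622434 - √59430279/4223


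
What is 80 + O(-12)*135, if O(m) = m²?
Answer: 19520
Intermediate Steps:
80 + O(-12)*135 = 80 + (-12)²*135 = 80 + 144*135 = 80 + 19440 = 19520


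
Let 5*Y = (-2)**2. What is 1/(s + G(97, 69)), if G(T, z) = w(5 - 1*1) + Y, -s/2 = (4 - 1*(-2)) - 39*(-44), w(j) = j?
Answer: -5/17196 ≈ -0.00029077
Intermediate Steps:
Y = 4/5 (Y = (1/5)*(-2)**2 = (1/5)*4 = 4/5 ≈ 0.80000)
s = -3444 (s = -2*((4 - 1*(-2)) - 39*(-44)) = -2*((4 + 2) + 1716) = -2*(6 + 1716) = -2*1722 = -3444)
G(T, z) = 24/5 (G(T, z) = (5 - 1*1) + 4/5 = (5 - 1) + 4/5 = 4 + 4/5 = 24/5)
1/(s + G(97, 69)) = 1/(-3444 + 24/5) = 1/(-17196/5) = -5/17196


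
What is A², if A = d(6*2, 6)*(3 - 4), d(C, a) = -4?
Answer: 16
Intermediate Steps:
A = 4 (A = -4*(3 - 4) = -4*(-1) = 4)
A² = 4² = 16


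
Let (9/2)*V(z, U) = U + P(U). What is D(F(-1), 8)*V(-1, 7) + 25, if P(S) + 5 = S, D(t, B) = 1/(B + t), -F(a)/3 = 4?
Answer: 49/2 ≈ 24.500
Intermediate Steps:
F(a) = -12 (F(a) = -3*4 = -12)
P(S) = -5 + S
V(z, U) = -10/9 + 4*U/9 (V(z, U) = 2*(U + (-5 + U))/9 = 2*(-5 + 2*U)/9 = -10/9 + 4*U/9)
D(F(-1), 8)*V(-1, 7) + 25 = (-10/9 + (4/9)*7)/(8 - 12) + 25 = (-10/9 + 28/9)/(-4) + 25 = -¼*2 + 25 = -½ + 25 = 49/2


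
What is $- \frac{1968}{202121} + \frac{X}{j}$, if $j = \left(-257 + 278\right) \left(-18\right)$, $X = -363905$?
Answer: $\frac{73552098601}{76401738} \approx 962.7$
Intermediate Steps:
$j = -378$ ($j = 21 \left(-18\right) = -378$)
$- \frac{1968}{202121} + \frac{X}{j} = - \frac{1968}{202121} - \frac{363905}{-378} = \left(-1968\right) \frac{1}{202121} - - \frac{363905}{378} = - \frac{1968}{202121} + \frac{363905}{378} = \frac{73552098601}{76401738}$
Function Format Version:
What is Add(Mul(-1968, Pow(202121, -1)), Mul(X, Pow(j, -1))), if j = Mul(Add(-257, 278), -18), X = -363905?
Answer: Rational(73552098601, 76401738) ≈ 962.70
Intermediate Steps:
j = -378 (j = Mul(21, -18) = -378)
Add(Mul(-1968, Pow(202121, -1)), Mul(X, Pow(j, -1))) = Add(Mul(-1968, Pow(202121, -1)), Mul(-363905, Pow(-378, -1))) = Add(Mul(-1968, Rational(1, 202121)), Mul(-363905, Rational(-1, 378))) = Add(Rational(-1968, 202121), Rational(363905, 378)) = Rational(73552098601, 76401738)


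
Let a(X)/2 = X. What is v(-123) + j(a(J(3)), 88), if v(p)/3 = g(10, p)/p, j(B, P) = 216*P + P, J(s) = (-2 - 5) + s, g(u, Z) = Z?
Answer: 19099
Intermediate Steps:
J(s) = -7 + s
a(X) = 2*X
j(B, P) = 217*P
v(p) = 3 (v(p) = 3*(p/p) = 3*1 = 3)
v(-123) + j(a(J(3)), 88) = 3 + 217*88 = 3 + 19096 = 19099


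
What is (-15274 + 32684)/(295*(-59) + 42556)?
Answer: 17410/25151 ≈ 0.69222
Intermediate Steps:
(-15274 + 32684)/(295*(-59) + 42556) = 17410/(-17405 + 42556) = 17410/25151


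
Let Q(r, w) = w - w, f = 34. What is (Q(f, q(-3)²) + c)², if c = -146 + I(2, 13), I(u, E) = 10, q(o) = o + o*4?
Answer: 18496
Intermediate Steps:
q(o) = 5*o (q(o) = o + 4*o = 5*o)
Q(r, w) = 0
c = -136 (c = -146 + 10 = -136)
(Q(f, q(-3)²) + c)² = (0 - 136)² = (-136)² = 18496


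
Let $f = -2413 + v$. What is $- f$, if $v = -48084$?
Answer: $50497$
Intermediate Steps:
$f = -50497$ ($f = -2413 - 48084 = -50497$)
$- f = \left(-1\right) \left(-50497\right) = 50497$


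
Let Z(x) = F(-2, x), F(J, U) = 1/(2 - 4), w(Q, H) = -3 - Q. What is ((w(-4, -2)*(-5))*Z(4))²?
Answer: 25/4 ≈ 6.2500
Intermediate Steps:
F(J, U) = -½ (F(J, U) = 1/(-2) = -½)
Z(x) = -½
((w(-4, -2)*(-5))*Z(4))² = (((-3 - 1*(-4))*(-5))*(-½))² = (((-3 + 4)*(-5))*(-½))² = ((1*(-5))*(-½))² = (-5*(-½))² = (5/2)² = 25/4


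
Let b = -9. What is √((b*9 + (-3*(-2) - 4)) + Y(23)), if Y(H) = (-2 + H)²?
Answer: √362 ≈ 19.026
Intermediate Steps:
√((b*9 + (-3*(-2) - 4)) + Y(23)) = √((-9*9 + (-3*(-2) - 4)) + (-2 + 23)²) = √((-81 + (6 - 4)) + 21²) = √((-81 + 2) + 441) = √(-79 + 441) = √362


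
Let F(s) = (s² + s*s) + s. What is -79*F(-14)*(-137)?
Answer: 4091094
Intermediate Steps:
F(s) = s + 2*s² (F(s) = (s² + s²) + s = 2*s² + s = s + 2*s²)
-79*F(-14)*(-137) = -(-1106)*(1 + 2*(-14))*(-137) = -(-1106)*(1 - 28)*(-137) = -(-1106)*(-27)*(-137) = -79*378*(-137) = -29862*(-137) = 4091094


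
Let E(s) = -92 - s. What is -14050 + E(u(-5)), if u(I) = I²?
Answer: -14167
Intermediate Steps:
-14050 + E(u(-5)) = -14050 + (-92 - 1*(-5)²) = -14050 + (-92 - 1*25) = -14050 + (-92 - 25) = -14050 - 117 = -14167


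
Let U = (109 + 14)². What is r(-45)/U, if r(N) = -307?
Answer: -307/15129 ≈ -0.020292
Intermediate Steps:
U = 15129 (U = 123² = 15129)
r(-45)/U = -307/15129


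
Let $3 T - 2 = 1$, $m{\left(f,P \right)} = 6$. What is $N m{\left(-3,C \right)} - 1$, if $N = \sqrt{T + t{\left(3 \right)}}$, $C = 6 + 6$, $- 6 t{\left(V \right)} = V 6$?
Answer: $-1 + 6 i \sqrt{2} \approx -1.0 + 8.4853 i$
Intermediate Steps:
$t{\left(V \right)} = - V$ ($t{\left(V \right)} = - \frac{V 6}{6} = - \frac{6 V}{6} = - V$)
$C = 12$
$T = 1$ ($T = \frac{2}{3} + \frac{1}{3} \cdot 1 = \frac{2}{3} + \frac{1}{3} = 1$)
$N = i \sqrt{2}$ ($N = \sqrt{1 - 3} = \sqrt{-2} = i \sqrt{2} \approx 1.4142 i$)
$N m{\left(-3,C \right)} - 1 = i \sqrt{2} \cdot 6 - 1 = 6 i \sqrt{2} - 1 = -1 + 6 i \sqrt{2}$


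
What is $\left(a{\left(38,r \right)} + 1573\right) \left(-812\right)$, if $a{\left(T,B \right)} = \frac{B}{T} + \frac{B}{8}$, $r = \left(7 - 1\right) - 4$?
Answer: $- \frac{24272913}{19} \approx -1.2775 \cdot 10^{6}$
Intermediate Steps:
$r = 2$ ($r = 6 - 4 = 2$)
$a{\left(T,B \right)} = \frac{B}{8} + \frac{B}{T}$ ($a{\left(T,B \right)} = \frac{B}{T} + B \frac{1}{8} = \frac{B}{T} + \frac{B}{8} = \frac{B}{8} + \frac{B}{T}$)
$\left(a{\left(38,r \right)} + 1573\right) \left(-812\right) = \left(\left(\frac{1}{8} \cdot 2 + \frac{2}{38}\right) + 1573\right) \left(-812\right) = \left(\left(\frac{1}{4} + 2 \cdot \frac{1}{38}\right) + 1573\right) \left(-812\right) = \left(\left(\frac{1}{4} + \frac{1}{19}\right) + 1573\right) \left(-812\right) = \left(\frac{23}{76} + 1573\right) \left(-812\right) = \frac{119571}{76} \left(-812\right) = - \frac{24272913}{19}$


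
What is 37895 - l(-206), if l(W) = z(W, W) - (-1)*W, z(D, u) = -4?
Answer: 38105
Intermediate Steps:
l(W) = -4 + W (l(W) = -4 - (-1)*W = -4 + W)
37895 - l(-206) = 37895 - (-4 - 206) = 37895 - 1*(-210) = 37895 + 210 = 38105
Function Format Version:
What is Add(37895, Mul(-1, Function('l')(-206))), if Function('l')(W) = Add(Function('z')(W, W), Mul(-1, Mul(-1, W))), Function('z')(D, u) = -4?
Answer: 38105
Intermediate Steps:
Function('l')(W) = Add(-4, W) (Function('l')(W) = Add(-4, Mul(-1, Mul(-1, W))) = Add(-4, W))
Add(37895, Mul(-1, Function('l')(-206))) = Add(37895, Mul(-1, Add(-4, -206))) = Add(37895, Mul(-1, -210)) = Add(37895, 210) = 38105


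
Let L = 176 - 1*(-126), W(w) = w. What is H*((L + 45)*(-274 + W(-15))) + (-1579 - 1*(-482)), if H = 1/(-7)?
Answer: 92604/7 ≈ 13229.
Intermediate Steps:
H = -⅐ ≈ -0.14286
L = 302 (L = 176 + 126 = 302)
H*((L + 45)*(-274 + W(-15))) + (-1579 - 1*(-482)) = -(302 + 45)*(-274 - 15)/7 + (-1579 - 1*(-482)) = -347*(-289)/7 + (-1579 + 482) = -⅐*(-100283) - 1097 = 100283/7 - 1097 = 92604/7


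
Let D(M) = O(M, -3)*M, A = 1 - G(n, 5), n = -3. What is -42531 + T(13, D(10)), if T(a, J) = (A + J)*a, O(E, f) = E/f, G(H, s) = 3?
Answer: -128971/3 ≈ -42990.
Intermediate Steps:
A = -2 (A = 1 - 1*3 = 1 - 3 = -2)
D(M) = -M**2/3 (D(M) = (M/(-3))*M = (M*(-1/3))*M = (-M/3)*M = -M**2/3)
T(a, J) = a*(-2 + J) (T(a, J) = (-2 + J)*a = a*(-2 + J))
-42531 + T(13, D(10)) = -42531 + 13*(-2 - 1/3*10**2) = -42531 + 13*(-2 - 1/3*100) = -42531 + 13*(-2 - 100/3) = -42531 + 13*(-106/3) = -42531 - 1378/3 = -128971/3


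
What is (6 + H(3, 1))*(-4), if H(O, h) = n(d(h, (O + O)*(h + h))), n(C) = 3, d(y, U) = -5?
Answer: -36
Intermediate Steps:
H(O, h) = 3
(6 + H(3, 1))*(-4) = (6 + 3)*(-4) = 9*(-4) = -36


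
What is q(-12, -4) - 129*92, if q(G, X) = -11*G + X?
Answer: -11740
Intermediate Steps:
q(G, X) = X - 11*G
q(-12, -4) - 129*92 = (-4 - 11*(-12)) - 129*92 = (-4 + 132) - 11868 = 128 - 11868 = -11740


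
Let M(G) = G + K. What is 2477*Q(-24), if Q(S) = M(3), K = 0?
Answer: 7431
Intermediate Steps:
M(G) = G (M(G) = G + 0 = G)
Q(S) = 3
2477*Q(-24) = 2477*3 = 7431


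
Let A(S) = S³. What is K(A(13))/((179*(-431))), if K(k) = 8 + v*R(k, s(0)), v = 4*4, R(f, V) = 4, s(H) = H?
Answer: -72/77149 ≈ -0.00093326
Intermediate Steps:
v = 16
K(k) = 72 (K(k) = 8 + 16*4 = 8 + 64 = 72)
K(A(13))/((179*(-431))) = 72/((179*(-431))) = 72/(-77149) = 72*(-1/77149) = -72/77149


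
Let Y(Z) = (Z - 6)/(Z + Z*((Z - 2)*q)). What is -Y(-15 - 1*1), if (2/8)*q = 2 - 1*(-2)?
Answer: 11/2296 ≈ 0.0047909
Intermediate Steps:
q = 16 (q = 4*(2 - 1*(-2)) = 4*(2 + 2) = 4*4 = 16)
Y(Z) = (-6 + Z)/(Z + Z*(-32 + 16*Z)) (Y(Z) = (Z - 6)/(Z + Z*((Z - 2)*16)) = (-6 + Z)/(Z + Z*((-2 + Z)*16)) = (-6 + Z)/(Z + Z*(-32 + 16*Z)))
-Y(-15 - 1*1) = -(-6 + (-15 - 1*1))/((-15 - 1*1)*(-31 + 16*(-15 - 1*1))) = -(-6 + (-15 - 1))/((-15 - 1)*(-31 + 16*(-15 - 1))) = -(-6 - 16)/((-16)*(-31 + 16*(-16))) = -(-1)*(-22)/(16*(-31 - 256)) = -(-1)*(-22)/(16*(-287)) = -(-1)*(-1)*(-22)/(16*287) = -1*(-11/2296) = 11/2296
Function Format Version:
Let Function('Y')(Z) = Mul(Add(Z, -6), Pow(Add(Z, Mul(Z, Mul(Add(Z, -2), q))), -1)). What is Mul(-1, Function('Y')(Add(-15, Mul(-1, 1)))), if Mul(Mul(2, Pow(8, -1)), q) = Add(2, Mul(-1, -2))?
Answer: Rational(11, 2296) ≈ 0.0047909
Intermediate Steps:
q = 16 (q = Mul(4, Add(2, Mul(-1, -2))) = Mul(4, Add(2, 2)) = Mul(4, 4) = 16)
Function('Y')(Z) = Mul(Pow(Add(Z, Mul(Z, Add(-32, Mul(16, Z)))), -1), Add(-6, Z)) (Function('Y')(Z) = Mul(Add(Z, -6), Pow(Add(Z, Mul(Z, Mul(Add(Z, -2), 16))), -1)) = Mul(Add(-6, Z), Pow(Add(Z, Mul(Z, Mul(Add(-2, Z), 16))), -1)) = Mul(Add(-6, Z), Pow(Add(Z, Mul(Z, Add(-32, Mul(16, Z)))), -1)) = Mul(Pow(Add(Z, Mul(Z, Add(-32, Mul(16, Z)))), -1), Add(-6, Z)))
Mul(-1, Function('Y')(Add(-15, Mul(-1, 1)))) = Mul(-1, Mul(Pow(Add(-15, Mul(-1, 1)), -1), Pow(Add(-31, Mul(16, Add(-15, Mul(-1, 1)))), -1), Add(-6, Add(-15, Mul(-1, 1))))) = Mul(-1, Mul(Pow(Add(-15, -1), -1), Pow(Add(-31, Mul(16, Add(-15, -1))), -1), Add(-6, Add(-15, -1)))) = Mul(-1, Mul(Pow(-16, -1), Pow(Add(-31, Mul(16, -16)), -1), Add(-6, -16))) = Mul(-1, Mul(Rational(-1, 16), Pow(Add(-31, -256), -1), -22)) = Mul(-1, Mul(Rational(-1, 16), Pow(-287, -1), -22)) = Mul(-1, Mul(Rational(-1, 16), Rational(-1, 287), -22)) = Mul(-1, Rational(-11, 2296)) = Rational(11, 2296)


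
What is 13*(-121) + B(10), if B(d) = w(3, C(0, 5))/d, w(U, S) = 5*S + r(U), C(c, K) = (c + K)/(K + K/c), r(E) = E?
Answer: -15727/10 ≈ -1572.7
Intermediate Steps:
C(c, K) = (K + c)/(K + K/c)
w(U, S) = U + 5*S (w(U, S) = 5*S + U = U + 5*S)
B(d) = 3/d (B(d) = (3 + 5*(0*(5 + 0)/(5*(1 + 0))))/d = (3 + 5*(0*(1/5)*5/1))/d = (3 + 5*(0*(1/5)*1*5))/d = (3 + 5*0)/d = (3 + 0)/d = 3/d)
13*(-121) + B(10) = 13*(-121) + 3/10 = -1573 + 3*(1/10) = -1573 + 3/10 = -15727/10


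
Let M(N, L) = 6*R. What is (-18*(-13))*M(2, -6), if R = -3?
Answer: -4212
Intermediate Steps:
M(N, L) = -18 (M(N, L) = 6*(-3) = -18)
(-18*(-13))*M(2, -6) = -18*(-13)*(-18) = 234*(-18) = -4212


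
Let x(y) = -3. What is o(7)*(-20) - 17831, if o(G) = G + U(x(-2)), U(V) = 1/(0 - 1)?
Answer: -17951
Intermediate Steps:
U(V) = -1 (U(V) = 1/(-1) = -1)
o(G) = -1 + G (o(G) = G - 1 = -1 + G)
o(7)*(-20) - 17831 = (-1 + 7)*(-20) - 17831 = 6*(-20) - 17831 = -120 - 17831 = -17951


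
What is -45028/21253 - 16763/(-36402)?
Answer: -1282845217/773651706 ≈ -1.6582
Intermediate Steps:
-45028/21253 - 16763/(-36402) = -45028*1/21253 - 16763*(-1/36402) = -45028/21253 + 16763/36402 = -1282845217/773651706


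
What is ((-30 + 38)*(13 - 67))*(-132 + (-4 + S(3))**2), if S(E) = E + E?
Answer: 55296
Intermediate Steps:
S(E) = 2*E
((-30 + 38)*(13 - 67))*(-132 + (-4 + S(3))**2) = ((-30 + 38)*(13 - 67))*(-132 + (-4 + 2*3)**2) = (8*(-54))*(-132 + (-4 + 6)**2) = -432*(-132 + 2**2) = -432*(-132 + 4) = -432*(-128) = 55296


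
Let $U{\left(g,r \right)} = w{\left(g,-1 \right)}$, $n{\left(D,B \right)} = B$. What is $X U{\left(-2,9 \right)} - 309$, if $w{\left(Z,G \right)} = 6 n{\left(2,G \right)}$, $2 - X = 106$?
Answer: $315$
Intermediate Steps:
$X = -104$ ($X = 2 - 106 = -104$)
$w{\left(Z,G \right)} = 6 G$
$U{\left(g,r \right)} = -6$ ($U{\left(g,r \right)} = 6 \left(-1\right) = -6$)
$X U{\left(-2,9 \right)} - 309 = \left(-104\right) \left(-6\right) - 309 = 624 - 309 = 315$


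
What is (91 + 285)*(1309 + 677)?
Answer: 746736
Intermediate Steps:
(91 + 285)*(1309 + 677) = 376*1986 = 746736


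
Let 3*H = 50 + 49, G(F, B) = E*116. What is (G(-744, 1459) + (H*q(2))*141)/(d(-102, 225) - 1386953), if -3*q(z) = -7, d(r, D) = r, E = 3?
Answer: -2241/277411 ≈ -0.0080783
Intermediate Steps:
G(F, B) = 348 (G(F, B) = 3*116 = 348)
q(z) = 7/3 (q(z) = -⅓*(-7) = 7/3)
H = 33 (H = (50 + 49)/3 = (⅓)*99 = 33)
(G(-744, 1459) + (H*q(2))*141)/(d(-102, 225) - 1386953) = (348 + (33*(7/3))*141)/(-102 - 1386953) = (348 + 77*141)/(-1387055) = (348 + 10857)*(-1/1387055) = 11205*(-1/1387055) = -2241/277411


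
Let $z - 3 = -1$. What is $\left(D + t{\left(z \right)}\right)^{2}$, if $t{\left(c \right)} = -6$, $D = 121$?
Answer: $13225$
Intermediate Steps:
$z = 2$ ($z = 3 - 1 = 2$)
$\left(D + t{\left(z \right)}\right)^{2} = \left(121 - 6\right)^{2} = 115^{2} = 13225$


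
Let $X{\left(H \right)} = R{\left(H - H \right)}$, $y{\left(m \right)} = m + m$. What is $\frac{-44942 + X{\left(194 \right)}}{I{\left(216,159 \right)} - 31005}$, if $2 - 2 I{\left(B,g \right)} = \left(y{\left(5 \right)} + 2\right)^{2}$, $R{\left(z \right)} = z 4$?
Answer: $\frac{22471}{15538} \approx 1.4462$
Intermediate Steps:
$y{\left(m \right)} = 2 m$
$R{\left(z \right)} = 4 z$
$I{\left(B,g \right)} = -71$ ($I{\left(B,g \right)} = 1 - \frac{\left(2 \cdot 5 + 2\right)^{2}}{2} = 1 - \frac{\left(10 + 2\right)^{2}}{2} = 1 - \frac{12^{2}}{2} = 1 - 72 = -71$)
$X{\left(H \right)} = 0$ ($X{\left(H \right)} = 4 \left(H - H\right) = 4 \cdot 0 = 0$)
$\frac{-44942 + X{\left(194 \right)}}{I{\left(216,159 \right)} - 31005} = \frac{-44942 + 0}{-71 - 31005} = - \frac{44942}{-31076} = \left(-44942\right) \left(- \frac{1}{31076}\right) = \frac{22471}{15538}$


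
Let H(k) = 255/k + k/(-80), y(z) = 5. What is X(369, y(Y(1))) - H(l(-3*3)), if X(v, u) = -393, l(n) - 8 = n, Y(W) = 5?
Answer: -11041/80 ≈ -138.01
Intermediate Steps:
l(n) = 8 + n
H(k) = 255/k - k/80 (H(k) = 255/k + k*(-1/80) = 255/k - k/80)
X(369, y(Y(1))) - H(l(-3*3)) = -393 - (255/(8 - 3*3) - (8 - 3*3)/80) = -393 - (255/(8 - 9) - (8 - 9)/80) = -393 - (255/(-1) - 1/80*(-1)) = -393 - (255*(-1) + 1/80) = -393 - (-255 + 1/80) = -393 - 1*(-20399/80) = -393 + 20399/80 = -11041/80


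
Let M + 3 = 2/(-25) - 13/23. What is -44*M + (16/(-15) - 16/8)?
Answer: 271382/1725 ≈ 157.32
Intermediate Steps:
M = -2096/575 (M = -3 + (2/(-25) - 13/23) = -3 + (2*(-1/25) - 13*1/23) = -3 + (-2/25 - 13/23) = -3 - 371/575 = -2096/575 ≈ -3.6452)
-44*M + (16/(-15) - 16/8) = -44*(-2096/575) + (16/(-15) - 16/8) = 92224/575 + (16*(-1/15) - 16*1/8) = 92224/575 + (-16/15 - 2) = 92224/575 - 46/15 = 271382/1725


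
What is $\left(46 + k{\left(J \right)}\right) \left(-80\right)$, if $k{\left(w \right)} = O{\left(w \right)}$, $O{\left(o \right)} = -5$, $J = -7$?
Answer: $-3280$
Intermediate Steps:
$k{\left(w \right)} = -5$
$\left(46 + k{\left(J \right)}\right) \left(-80\right) = \left(46 - 5\right) \left(-80\right) = 41 \left(-80\right) = -3280$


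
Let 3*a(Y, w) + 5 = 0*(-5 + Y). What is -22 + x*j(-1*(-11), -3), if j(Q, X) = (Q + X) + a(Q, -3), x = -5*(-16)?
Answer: 1454/3 ≈ 484.67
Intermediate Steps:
a(Y, w) = -5/3 (a(Y, w) = -5/3 + (0*(-5 + Y))/3 = -5/3 + (⅓)*0 = -5/3 + 0 = -5/3)
x = 80
j(Q, X) = -5/3 + Q + X (j(Q, X) = (Q + X) - 5/3 = -5/3 + Q + X)
-22 + x*j(-1*(-11), -3) = -22 + 80*(-5/3 - 1*(-11) - 3) = -22 + 80*(-5/3 + 11 - 3) = -22 + 80*(19/3) = -22 + 1520/3 = 1454/3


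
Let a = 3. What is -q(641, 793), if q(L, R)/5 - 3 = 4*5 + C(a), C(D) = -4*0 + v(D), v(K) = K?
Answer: -130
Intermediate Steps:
C(D) = D (C(D) = -4*0 + D = 0 + D = D)
q(L, R) = 130 (q(L, R) = 15 + 5*(4*5 + 3) = 15 + 5*(20 + 3) = 15 + 5*23 = 15 + 115 = 130)
-q(641, 793) = -1*130 = -130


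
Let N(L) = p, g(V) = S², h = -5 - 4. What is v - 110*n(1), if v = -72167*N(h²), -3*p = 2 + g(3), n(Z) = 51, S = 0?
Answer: 127504/3 ≈ 42501.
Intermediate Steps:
h = -9
g(V) = 0 (g(V) = 0² = 0)
p = -⅔ (p = -(2 + 0)/3 = -⅓*2 = -⅔ ≈ -0.66667)
N(L) = -⅔
v = 144334/3 (v = -72167*(-⅔) = 144334/3 ≈ 48111.)
v - 110*n(1) = 144334/3 - 110*51 = 144334/3 - 5610 = 127504/3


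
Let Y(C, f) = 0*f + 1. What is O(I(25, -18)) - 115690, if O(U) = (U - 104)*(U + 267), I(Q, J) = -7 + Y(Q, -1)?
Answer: -144400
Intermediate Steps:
Y(C, f) = 1 (Y(C, f) = 0 + 1 = 1)
I(Q, J) = -6 (I(Q, J) = -7 + 1 = -6)
O(U) = (-104 + U)*(267 + U)
O(I(25, -18)) - 115690 = (-27768 + (-6)² + 163*(-6)) - 115690 = (-27768 + 36 - 978) - 115690 = -28710 - 115690 = -144400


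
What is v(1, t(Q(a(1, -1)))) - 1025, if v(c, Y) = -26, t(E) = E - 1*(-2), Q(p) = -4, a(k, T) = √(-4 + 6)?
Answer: -1051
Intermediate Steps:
a(k, T) = √2
t(E) = 2 + E (t(E) = E + 2 = 2 + E)
v(1, t(Q(a(1, -1)))) - 1025 = -26 - 1025 = -1051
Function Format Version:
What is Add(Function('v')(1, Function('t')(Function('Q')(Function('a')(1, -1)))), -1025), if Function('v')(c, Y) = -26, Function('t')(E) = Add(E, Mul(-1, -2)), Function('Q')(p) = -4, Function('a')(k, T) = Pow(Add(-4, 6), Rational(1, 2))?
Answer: -1051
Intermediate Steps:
Function('a')(k, T) = Pow(2, Rational(1, 2))
Function('t')(E) = Add(2, E) (Function('t')(E) = Add(E, 2) = Add(2, E))
Add(Function('v')(1, Function('t')(Function('Q')(Function('a')(1, -1)))), -1025) = Add(-26, -1025) = -1051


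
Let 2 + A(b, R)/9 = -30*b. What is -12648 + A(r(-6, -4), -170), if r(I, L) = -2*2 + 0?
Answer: -11586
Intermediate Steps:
r(I, L) = -4 (r(I, L) = -4 + 0 = -4)
A(b, R) = -18 - 270*b (A(b, R) = -18 + 9*(-30*b) = -18 - 270*b)
-12648 + A(r(-6, -4), -170) = -12648 + (-18 - 270*(-4)) = -12648 + (-18 + 1080) = -12648 + 1062 = -11586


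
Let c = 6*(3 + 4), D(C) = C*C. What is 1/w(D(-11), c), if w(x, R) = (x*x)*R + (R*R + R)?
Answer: 1/616728 ≈ 1.6215e-6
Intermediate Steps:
D(C) = C²
c = 42 (c = 6*7 = 42)
w(x, R) = R + R² + R*x² (w(x, R) = x²*R + (R² + R) = R*x² + (R + R²) = R + R² + R*x²)
1/w(D(-11), c) = 1/(42*(1 + 42 + ((-11)²)²)) = 1/(42*(1 + 42 + 121²)) = 1/(42*(1 + 42 + 14641)) = 1/(42*14684) = 1/616728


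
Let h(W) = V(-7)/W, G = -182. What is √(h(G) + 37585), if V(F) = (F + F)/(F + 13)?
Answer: √228667218/78 ≈ 193.87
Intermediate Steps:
V(F) = 2*F/(13 + F) (V(F) = (2*F)/(13 + F) = 2*F/(13 + F))
h(W) = -7/(3*W) (h(W) = (2*(-7)/(13 - 7))/W = (2*(-7)/6)/W = (2*(-7)*(⅙))/W = -7/(3*W))
√(h(G) + 37585) = √(-7/3/(-182) + 37585) = √(-7/3*(-1/182) + 37585) = √(1/78 + 37585) = √(2931631/78) = √228667218/78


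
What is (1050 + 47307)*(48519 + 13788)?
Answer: 3012979599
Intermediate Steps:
(1050 + 47307)*(48519 + 13788) = 48357*62307 = 3012979599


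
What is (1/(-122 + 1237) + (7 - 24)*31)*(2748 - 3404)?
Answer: 385468224/1115 ≈ 3.4571e+5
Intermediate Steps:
(1/(-122 + 1237) + (7 - 24)*31)*(2748 - 3404) = (1/1115 - 17*31)*(-656) = (1/1115 - 527)*(-656) = -587604/1115*(-656) = 385468224/1115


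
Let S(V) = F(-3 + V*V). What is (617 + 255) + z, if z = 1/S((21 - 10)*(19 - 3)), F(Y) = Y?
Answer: 27008457/30973 ≈ 872.00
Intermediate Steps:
S(V) = -3 + V² (S(V) = -3 + V*V = -3 + V²)
z = 1/30973 (z = 1/(-3 + ((21 - 10)*(19 - 3))²) = 1/(-3 + (11*16)²) = 1/(-3 + 176²) = 1/(-3 + 30976) = 1/30973 ≈ 3.2286e-5)
(617 + 255) + z = (617 + 255) + 1/30973 = 872 + 1/30973 = 27008457/30973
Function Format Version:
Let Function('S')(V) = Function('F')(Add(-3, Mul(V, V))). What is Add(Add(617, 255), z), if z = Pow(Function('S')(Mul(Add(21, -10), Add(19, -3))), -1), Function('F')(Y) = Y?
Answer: Rational(27008457, 30973) ≈ 872.00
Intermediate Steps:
Function('S')(V) = Add(-3, Pow(V, 2)) (Function('S')(V) = Add(-3, Mul(V, V)) = Add(-3, Pow(V, 2)))
z = Rational(1, 30973) (z = Pow(Add(-3, Pow(Mul(Add(21, -10), Add(19, -3)), 2)), -1) = Pow(Add(-3, Pow(Mul(11, 16), 2)), -1) = Pow(Add(-3, Pow(176, 2)), -1) = Pow(Add(-3, 30976), -1) = Pow(30973, -1) = Rational(1, 30973) ≈ 3.2286e-5)
Add(Add(617, 255), z) = Add(Add(617, 255), Rational(1, 30973)) = Add(872, Rational(1, 30973)) = Rational(27008457, 30973)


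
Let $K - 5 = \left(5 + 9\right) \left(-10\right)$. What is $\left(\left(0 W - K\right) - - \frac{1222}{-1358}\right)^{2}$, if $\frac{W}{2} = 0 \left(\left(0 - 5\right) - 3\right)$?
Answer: $\frac{8290830916}{461041} \approx 17983.0$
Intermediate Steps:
$K = -135$ ($K = 5 + \left(5 + 9\right) \left(-10\right) = 5 + 14 \left(-10\right) = 5 - 140 = -135$)
$W = 0$ ($W = 2 \cdot 0 \left(\left(0 - 5\right) - 3\right) = 2 \cdot 0 \left(-5 - 3\right) = 2 \cdot 0 \left(-8\right) = 2 \cdot 0 = 0$)
$\left(\left(0 W - K\right) - - \frac{1222}{-1358}\right)^{2} = \left(\left(0 \cdot 0 - -135\right) - - \frac{1222}{-1358}\right)^{2} = \left(\left(0 + 135\right) - \left(-1222\right) \left(- \frac{1}{1358}\right)\right)^{2} = \left(135 - \frac{611}{679}\right)^{2} = \left(\frac{91054}{679}\right)^{2} = \frac{8290830916}{461041}$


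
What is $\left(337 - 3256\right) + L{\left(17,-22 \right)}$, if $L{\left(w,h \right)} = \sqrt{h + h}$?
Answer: $-2919 + 2 i \sqrt{11} \approx -2919.0 + 6.6332 i$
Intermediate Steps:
$L{\left(w,h \right)} = \sqrt{2} \sqrt{h}$ ($L{\left(w,h \right)} = \sqrt{2 h} = \sqrt{2} \sqrt{h}$)
$\left(337 - 3256\right) + L{\left(17,-22 \right)} = \left(337 - 3256\right) + \sqrt{2} \sqrt{-22} = -2919 + \sqrt{2} i \sqrt{22} = -2919 + 2 i \sqrt{11}$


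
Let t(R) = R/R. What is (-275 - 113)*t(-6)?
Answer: -388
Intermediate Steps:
t(R) = 1
(-275 - 113)*t(-6) = (-275 - 113)*1 = -388*1 = -388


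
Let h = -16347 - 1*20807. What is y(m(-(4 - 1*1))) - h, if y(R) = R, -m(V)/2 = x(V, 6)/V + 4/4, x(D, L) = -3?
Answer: 37150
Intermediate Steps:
m(V) = -2 + 6/V (m(V) = -2*(-3/V + 4/4) = -2*(-3/V + 4*(¼)) = -2*(-3/V + 1) = -2*(1 - 3/V) = -2 + 6/V)
h = -37154 (h = -16347 - 20807 = -37154)
y(m(-(4 - 1*1))) - h = (-2 + 6/((-(4 - 1*1)))) - 1*(-37154) = (-2 + 6/((-(4 - 1)))) + 37154 = (-2 + 6/((-1*3))) + 37154 = (-2 + 6/(-3)) + 37154 = (-2 + 6*(-⅓)) + 37154 = (-2 - 2) + 37154 = -4 + 37154 = 37150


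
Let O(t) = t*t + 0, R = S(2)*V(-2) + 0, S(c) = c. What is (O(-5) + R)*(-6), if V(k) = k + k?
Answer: -102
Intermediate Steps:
V(k) = 2*k
R = -8 (R = 2*(2*(-2)) + 0 = 2*(-4) + 0 = -8 + 0 = -8)
O(t) = t² (O(t) = t² + 0 = t²)
(O(-5) + R)*(-6) = ((-5)² - 8)*(-6) = (25 - 8)*(-6) = 17*(-6) = -102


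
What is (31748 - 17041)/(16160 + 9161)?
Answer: 14707/25321 ≈ 0.58082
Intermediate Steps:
(31748 - 17041)/(16160 + 9161) = 14707/25321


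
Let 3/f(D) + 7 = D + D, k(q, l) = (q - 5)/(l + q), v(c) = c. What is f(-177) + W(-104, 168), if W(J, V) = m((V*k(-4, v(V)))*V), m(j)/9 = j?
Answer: -206324619/14801 ≈ -13940.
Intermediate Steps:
k(q, l) = (-5 + q)/(l + q)
m(j) = 9*j
W(J, V) = -81*V²/(-4 + V) (W(J, V) = 9*((V*((-5 - 4)/(V - 4)))*V) = 9*((V*(-9/(-4 + V)))*V) = 9*((-9*V/(-4 + V))*V) = 9*(-9*V²/(-4 + V)) = -81*V²/(-4 + V))
f(D) = 3/(-7 + 2*D) (f(D) = 3/(-7 + (D + D)) = 3/(-7 + 2*D))
f(-177) + W(-104, 168) = 3/(-7 + 2*(-177)) - 81*168²/(-4 + 168) = 3/(-7 - 354) - 81*28224/164 = 3/(-361) - 81*28224*1/164 = 3*(-1/361) - 571536/41 = -3/361 - 571536/41 = -206324619/14801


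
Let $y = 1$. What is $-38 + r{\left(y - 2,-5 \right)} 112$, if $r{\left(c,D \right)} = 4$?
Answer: $410$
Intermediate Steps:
$-38 + r{\left(y - 2,-5 \right)} 112 = -38 + 4 \cdot 112 = -38 + 448 = 410$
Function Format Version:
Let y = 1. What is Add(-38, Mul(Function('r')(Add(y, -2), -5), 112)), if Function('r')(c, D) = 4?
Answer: 410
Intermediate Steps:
Add(-38, Mul(Function('r')(Add(y, -2), -5), 112)) = Add(-38, Mul(4, 112)) = Add(-38, 448) = 410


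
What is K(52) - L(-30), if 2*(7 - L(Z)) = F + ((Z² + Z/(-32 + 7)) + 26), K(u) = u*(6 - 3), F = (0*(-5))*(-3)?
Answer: 3063/5 ≈ 612.60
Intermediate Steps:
F = 0 (F = 0*(-3) = 0)
K(u) = 3*u (K(u) = u*3 = 3*u)
L(Z) = -6 - Z²/2 + Z/50 (L(Z) = 7 - (0 + ((Z² + Z/(-32 + 7)) + 26))/2 = 7 - (0 + ((Z² + Z/(-25)) + 26))/2 = 7 - (0 + ((Z² - Z/25) + 26))/2 = 7 - (0 + (26 + Z² - Z/25))/2 = 7 - (26 + Z² - Z/25)/2 = 7 + (-13 - Z²/2 + Z/50) = -6 - Z²/2 + Z/50)
K(52) - L(-30) = 3*52 - (-6 - ½*(-30)² + (1/50)*(-30)) = 156 - (-6 - ½*900 - ⅗) = 156 - (-6 - 450 - ⅗) = 156 - 1*(-2283/5) = 156 + 2283/5 = 3063/5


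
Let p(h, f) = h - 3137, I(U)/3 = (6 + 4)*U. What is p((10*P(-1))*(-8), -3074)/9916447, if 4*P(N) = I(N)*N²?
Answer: -2537/9916447 ≈ -0.00025584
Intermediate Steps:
I(U) = 30*U (I(U) = 3*((6 + 4)*U) = 3*(10*U) = 30*U)
P(N) = 15*N³/2 (P(N) = ((30*N)*N²)/4 = (30*N³)/4 = 15*N³/2)
p(h, f) = -3137 + h
p((10*P(-1))*(-8), -3074)/9916447 = (-3137 + (10*((15/2)*(-1)³))*(-8))/9916447 = (-3137 + (10*((15/2)*(-1)))*(-8))*(1/9916447) = (-3137 + (10*(-15/2))*(-8))*(1/9916447) = (-3137 - 75*(-8))*(1/9916447) = (-3137 + 600)*(1/9916447) = -2537*1/9916447 = -2537/9916447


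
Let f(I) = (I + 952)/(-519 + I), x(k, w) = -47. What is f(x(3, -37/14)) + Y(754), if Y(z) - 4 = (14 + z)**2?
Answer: 333841743/566 ≈ 5.8983e+5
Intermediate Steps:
f(I) = (952 + I)/(-519 + I)
Y(z) = 4 + (14 + z)**2
f(x(3, -37/14)) + Y(754) = (952 - 47)/(-519 - 47) + (4 + (14 + 754)**2) = 905/(-566) + (4 + 768**2) = -1/566*905 + (4 + 589824) = -905/566 + 589828 = 333841743/566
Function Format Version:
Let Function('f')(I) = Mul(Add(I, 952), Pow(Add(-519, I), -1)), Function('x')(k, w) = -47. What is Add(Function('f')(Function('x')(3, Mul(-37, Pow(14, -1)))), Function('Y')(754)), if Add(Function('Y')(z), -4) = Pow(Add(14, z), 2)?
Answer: Rational(333841743, 566) ≈ 5.8983e+5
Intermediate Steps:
Function('f')(I) = Mul(Pow(Add(-519, I), -1), Add(952, I)) (Function('f')(I) = Mul(Add(952, I), Pow(Add(-519, I), -1)) = Mul(Pow(Add(-519, I), -1), Add(952, I)))
Function('Y')(z) = Add(4, Pow(Add(14, z), 2))
Add(Function('f')(Function('x')(3, Mul(-37, Pow(14, -1)))), Function('Y')(754)) = Add(Mul(Pow(Add(-519, -47), -1), Add(952, -47)), Add(4, Pow(Add(14, 754), 2))) = Add(Mul(Pow(-566, -1), 905), Add(4, Pow(768, 2))) = Add(Mul(Rational(-1, 566), 905), Add(4, 589824)) = Add(Rational(-905, 566), 589828) = Rational(333841743, 566)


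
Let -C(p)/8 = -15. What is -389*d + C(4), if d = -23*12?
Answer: 107484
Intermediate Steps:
d = -276
C(p) = 120 (C(p) = -8*(-15) = 120)
-389*d + C(4) = -389*(-276) + 120 = 107364 + 120 = 107484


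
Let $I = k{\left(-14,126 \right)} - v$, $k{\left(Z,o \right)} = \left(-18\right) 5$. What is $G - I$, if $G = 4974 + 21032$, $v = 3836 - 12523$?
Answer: $17409$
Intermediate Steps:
$k{\left(Z,o \right)} = -90$
$v = -8687$
$I = 8597$ ($I = -90 - -8687 = -90 + 8687 = 8597$)
$G = 26006$
$G - I = 26006 - 8597 = 17409$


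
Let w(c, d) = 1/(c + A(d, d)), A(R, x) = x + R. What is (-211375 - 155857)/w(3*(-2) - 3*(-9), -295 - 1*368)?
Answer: 479237760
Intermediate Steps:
A(R, x) = R + x
w(c, d) = 1/(c + 2*d) (w(c, d) = 1/(c + (d + d)) = 1/(c + 2*d))
(-211375 - 155857)/w(3*(-2) - 3*(-9), -295 - 1*368) = (-211375 - 155857)/(1/((3*(-2) - 3*(-9)) + 2*(-295 - 1*368))) = -(7711872 + 734464*(-295 - 368)) = -367232/(1/(21 + 2*(-663))) = -367232/(1/(21 - 1326)) = -367232/(1/(-1305)) = -367232/(-1/1305) = -367232*(-1305) = 479237760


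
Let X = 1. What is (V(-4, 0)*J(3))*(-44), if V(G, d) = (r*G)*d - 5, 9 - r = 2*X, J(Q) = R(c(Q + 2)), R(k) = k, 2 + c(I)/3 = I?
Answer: 1980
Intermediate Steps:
c(I) = -6 + 3*I
J(Q) = 3*Q (J(Q) = -6 + 3*(Q + 2) = -6 + 3*(2 + Q) = -6 + (6 + 3*Q) = 3*Q)
r = 7 (r = 9 - 2 = 7)
V(G, d) = -5 + 7*G*d (V(G, d) = (7*G)*d - 5 = 7*G*d - 5 = -5 + 7*G*d)
(V(-4, 0)*J(3))*(-44) = ((-5 + 7*(-4)*0)*(3*3))*(-44) = ((-5 + 0)*9)*(-44) = -5*9*(-44) = -45*(-44) = 1980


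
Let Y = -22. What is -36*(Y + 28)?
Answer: -216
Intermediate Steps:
-36*(Y + 28) = -36*(-22 + 28) = -36*6 = -216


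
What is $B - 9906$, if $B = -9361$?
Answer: $-19267$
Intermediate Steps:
$B - 9906 = -9361 - 9906 = -19267$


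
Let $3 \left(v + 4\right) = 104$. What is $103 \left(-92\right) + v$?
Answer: $- \frac{28336}{3} \approx -9445.3$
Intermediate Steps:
$v = \frac{92}{3}$ ($v = -4 + \frac{1}{3} \cdot 104 = -4 + \frac{104}{3} = \frac{92}{3} \approx 30.667$)
$103 \left(-92\right) + v = 103 \left(-92\right) + \frac{92}{3} = -9476 + \frac{92}{3} = - \frac{28336}{3}$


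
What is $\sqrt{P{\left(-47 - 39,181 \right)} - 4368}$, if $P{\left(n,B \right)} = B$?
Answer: $i \sqrt{4187} \approx 64.707 i$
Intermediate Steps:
$\sqrt{P{\left(-47 - 39,181 \right)} - 4368} = \sqrt{181 - 4368} = \sqrt{-4187} = i \sqrt{4187}$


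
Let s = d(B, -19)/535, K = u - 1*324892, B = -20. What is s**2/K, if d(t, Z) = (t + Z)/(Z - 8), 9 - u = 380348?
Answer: -169/16350234180975 ≈ -1.0336e-11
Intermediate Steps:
u = -380339 (u = 9 - 1*380348 = 9 - 380348 = -380339)
d(t, Z) = (Z + t)/(-8 + Z)
K = -705231 (K = -380339 - 1*324892 = -380339 - 324892 = -705231)
s = 13/4815 (s = ((-19 - 20)/(-8 - 19))/535 = (-39/(-27))*(1/535) = -1/27*(-39)*(1/535) = (13/9)*(1/535) = 13/4815 ≈ 0.0026999)
s**2/K = (13/4815)**2/(-705231) = (169/23184225)*(-1/705231) = -169/16350234180975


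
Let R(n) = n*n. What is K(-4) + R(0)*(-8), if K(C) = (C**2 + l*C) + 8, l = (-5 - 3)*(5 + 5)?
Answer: 344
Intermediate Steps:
l = -80 (l = -8*10 = -80)
R(n) = n**2
K(C) = 8 + C**2 - 80*C (K(C) = (C**2 - 80*C) + 8 = 8 + C**2 - 80*C)
K(-4) + R(0)*(-8) = (8 + (-4)**2 - 80*(-4)) + 0**2*(-8) = (8 + 16 + 320) + 0*(-8) = 344 + 0 = 344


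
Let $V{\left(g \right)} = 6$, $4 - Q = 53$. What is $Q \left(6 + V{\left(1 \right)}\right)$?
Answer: $-588$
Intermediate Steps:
$Q = -49$ ($Q = 4 - 53 = -49$)
$Q \left(6 + V{\left(1 \right)}\right) = - 49 \left(6 + 6\right) = \left(-49\right) 12 = -588$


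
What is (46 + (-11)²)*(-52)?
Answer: -8684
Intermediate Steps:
(46 + (-11)²)*(-52) = (46 + 121)*(-52) = 167*(-52) = -8684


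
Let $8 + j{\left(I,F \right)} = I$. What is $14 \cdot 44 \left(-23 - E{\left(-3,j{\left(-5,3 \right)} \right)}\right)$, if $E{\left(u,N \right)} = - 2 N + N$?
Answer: $-22176$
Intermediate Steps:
$j{\left(I,F \right)} = -8 + I$
$E{\left(u,N \right)} = - N$
$14 \cdot 44 \left(-23 - E{\left(-3,j{\left(-5,3 \right)} \right)}\right) = 14 \cdot 44 \left(-23 - - (-8 - 5)\right) = 616 \left(-23 - \left(-1\right) \left(-13\right)\right) = 616 \left(-23 - 13\right) = 616 \left(-36\right) = -22176$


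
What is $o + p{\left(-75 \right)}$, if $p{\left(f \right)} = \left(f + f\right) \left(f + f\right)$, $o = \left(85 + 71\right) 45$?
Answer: $29520$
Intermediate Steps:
$o = 7020$ ($o = 156 \cdot 45 = 7020$)
$p{\left(f \right)} = 4 f^{2}$ ($p{\left(f \right)} = 2 f 2 f = 4 f^{2}$)
$o + p{\left(-75 \right)} = 7020 + 4 \left(-75\right)^{2} = 7020 + 4 \cdot 5625 = 7020 + 22500 = 29520$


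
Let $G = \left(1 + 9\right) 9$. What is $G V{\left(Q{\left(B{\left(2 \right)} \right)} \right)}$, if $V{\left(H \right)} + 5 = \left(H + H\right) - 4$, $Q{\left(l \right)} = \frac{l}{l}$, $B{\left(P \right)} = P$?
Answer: $-630$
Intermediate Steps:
$Q{\left(l \right)} = 1$
$G = 90$ ($G = 10 \cdot 9 = 90$)
$V{\left(H \right)} = -9 + 2 H$ ($V{\left(H \right)} = -5 + \left(\left(H + H\right) - 4\right) = -5 + \left(2 H - 4\right) = -5 + \left(-4 + 2 H\right) = -9 + 2 H$)
$G V{\left(Q{\left(B{\left(2 \right)} \right)} \right)} = 90 \left(-9 + 2 \cdot 1\right) = 90 \left(-9 + 2\right) = 90 \left(-7\right) = -630$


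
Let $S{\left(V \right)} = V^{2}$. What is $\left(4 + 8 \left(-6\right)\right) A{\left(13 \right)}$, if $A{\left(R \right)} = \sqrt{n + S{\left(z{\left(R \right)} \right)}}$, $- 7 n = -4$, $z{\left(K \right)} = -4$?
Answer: $- \frac{88 \sqrt{203}}{7} \approx -179.12$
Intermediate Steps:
$n = \frac{4}{7}$ ($n = \left(- \frac{1}{7}\right) \left(-4\right) = \frac{4}{7} \approx 0.57143$)
$A{\left(R \right)} = \frac{2 \sqrt{203}}{7}$ ($A{\left(R \right)} = \sqrt{\frac{4}{7} + \left(-4\right)^{2}} = \sqrt{\frac{4}{7} + 16} = \sqrt{\frac{116}{7}} = \frac{2 \sqrt{203}}{7}$)
$\left(4 + 8 \left(-6\right)\right) A{\left(13 \right)} = \left(4 + 8 \left(-6\right)\right) \frac{2 \sqrt{203}}{7} = \left(4 - 48\right) \frac{2 \sqrt{203}}{7} = - 44 \frac{2 \sqrt{203}}{7} = - \frac{88 \sqrt{203}}{7}$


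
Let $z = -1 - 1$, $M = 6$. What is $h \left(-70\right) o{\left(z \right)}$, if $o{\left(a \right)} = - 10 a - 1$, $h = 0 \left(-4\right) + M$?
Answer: $-7980$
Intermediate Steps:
$h = 6$ ($h = 0 \left(-4\right) + 6 = 0 + 6 = 6$)
$z = -2$
$o{\left(a \right)} = -1 - 10 a$
$h \left(-70\right) o{\left(z \right)} = 6 \left(-70\right) \left(-1 - -20\right) = - 420 \left(-1 + 20\right) = \left(-420\right) 19 = -7980$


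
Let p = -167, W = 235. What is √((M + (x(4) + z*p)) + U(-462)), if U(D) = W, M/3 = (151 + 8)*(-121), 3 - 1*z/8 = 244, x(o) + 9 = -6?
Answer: √264479 ≈ 514.28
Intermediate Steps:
x(o) = -15 (x(o) = -9 - 6 = -15)
z = -1928 (z = 24 - 8*244 = 24 - 1952 = -1928)
M = -57717 (M = 3*((151 + 8)*(-121)) = 3*(159*(-121)) = 3*(-19239) = -57717)
U(D) = 235
√((M + (x(4) + z*p)) + U(-462)) = √((-57717 + (-15 - 1928*(-167))) + 235) = √((-57717 + (-15 + 321976)) + 235) = √((-57717 + 321961) + 235) = √(264244 + 235) = √264479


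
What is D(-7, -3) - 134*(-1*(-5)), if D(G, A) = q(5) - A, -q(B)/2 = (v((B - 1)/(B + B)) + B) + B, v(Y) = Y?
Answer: -3439/5 ≈ -687.80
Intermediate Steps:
q(B) = -4*B - (-1 + B)/B (q(B) = -2*(((B - 1)/(B + B) + B) + B) = -2*(((-1 + B)/((2*B)) + B) + B) = -2*(((-1 + B)*(1/(2*B)) + B) + B) = -2*(((-1 + B)/(2*B) + B) + B) = -2*((B + (-1 + B)/(2*B)) + B) = -2*(2*B + (-1 + B)/(2*B)) = -4*B - (-1 + B)/B)
D(G, A) = -104/5 - A (D(G, A) = (-1 + 1/5 - 4*5) - A = (-1 + 1/5 - 20) - A = -104/5 - A)
D(-7, -3) - 134*(-1*(-5)) = (-104/5 - 1*(-3)) - 134*(-1*(-5)) = (-104/5 + 3) - 670 = -89/5 - 134*5 = -89/5 - 670 = -3439/5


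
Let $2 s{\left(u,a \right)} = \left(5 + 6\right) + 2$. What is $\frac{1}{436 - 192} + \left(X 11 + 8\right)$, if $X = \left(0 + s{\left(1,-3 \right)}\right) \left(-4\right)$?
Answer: $- \frac{67831}{244} \approx -278.0$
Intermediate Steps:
$s{\left(u,a \right)} = \frac{13}{2}$ ($s{\left(u,a \right)} = \frac{\left(5 + 6\right) + 2}{2} = \frac{11 + 2}{2} = \frac{1}{2} \cdot 13 = \frac{13}{2}$)
$X = -26$ ($X = \left(0 + \frac{13}{2}\right) \left(-4\right) = \frac{13}{2} \left(-4\right) = -26$)
$\frac{1}{436 - 192} + \left(X 11 + 8\right) = \frac{1}{436 - 192} + \left(\left(-26\right) 11 + 8\right) = \frac{1}{244} + \left(-286 + 8\right) = \frac{1}{244} - 278 = - \frac{67831}{244}$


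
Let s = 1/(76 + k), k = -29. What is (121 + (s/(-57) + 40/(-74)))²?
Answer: 142569952150756/9825369129 ≈ 14510.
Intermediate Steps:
s = 1/47 (s = 1/(76 - 29) = 1/47 ≈ 0.021277)
(121 + (s/(-57) + 40/(-74)))² = (121 + ((1/47)/(-57) + 40/(-74)))² = (121 + ((1/47)*(-1/57) + 40*(-1/74)))² = (121 + (-1/2679 - 20/37))² = (121 - 53617/99123)² = (11940266/99123)² = 142569952150756/9825369129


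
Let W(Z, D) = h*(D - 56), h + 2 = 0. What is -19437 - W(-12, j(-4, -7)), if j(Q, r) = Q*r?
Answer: -19493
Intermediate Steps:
h = -2 (h = -2 + 0 = -2)
W(Z, D) = 112 - 2*D (W(Z, D) = -2*(D - 56) = -2*(-56 + D) = 112 - 2*D)
-19437 - W(-12, j(-4, -7)) = -19437 - (112 - (-8)*(-7)) = -19437 - (112 - 2*28) = -19437 - (112 - 56) = -19437 - 1*56 = -19437 - 56 = -19493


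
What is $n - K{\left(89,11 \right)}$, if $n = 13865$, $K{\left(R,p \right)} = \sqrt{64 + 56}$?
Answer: $13865 - 2 \sqrt{30} \approx 13854.0$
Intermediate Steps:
$K{\left(R,p \right)} = 2 \sqrt{30}$ ($K{\left(R,p \right)} = \sqrt{120} = 2 \sqrt{30}$)
$n - K{\left(89,11 \right)} = 13865 - 2 \sqrt{30}$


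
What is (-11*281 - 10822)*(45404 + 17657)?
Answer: -877367693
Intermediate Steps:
(-11*281 - 10822)*(45404 + 17657) = (-3091 - 10822)*63061 = -13913*63061 = -877367693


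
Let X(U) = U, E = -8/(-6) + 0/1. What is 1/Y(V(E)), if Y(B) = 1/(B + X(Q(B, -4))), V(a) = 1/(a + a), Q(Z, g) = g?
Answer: -29/8 ≈ -3.6250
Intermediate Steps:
E = 4/3 (E = -8*(-⅙) + 0*1 = 4/3 + 0 = 4/3 ≈ 1.3333)
V(a) = 1/(2*a)
Y(B) = 1/(-4 + B) (Y(B) = 1/(B - 4) = 1/(-4 + B))
1/Y(V(E)) = 1/(1/(-4 + 1/(2*(4/3)))) = 1/(1/(-4 + (½)*(¾))) = 1/(1/(-4 + 3/8)) = 1/(1/(-29/8)) = 1/(-8/29) = -29/8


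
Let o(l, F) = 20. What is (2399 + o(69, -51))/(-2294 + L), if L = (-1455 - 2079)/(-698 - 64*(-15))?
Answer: -316889/302281 ≈ -1.0483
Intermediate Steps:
L = -1767/131 (L = -3534/(-698 + 960) = -3534/262 = -3534*1/262 = -1767/131 ≈ -13.489)
(2399 + o(69, -51))/(-2294 + L) = (2399 + 20)/(-2294 - 1767/131) = 2419/(-302281/131) = 2419*(-131/302281) = -316889/302281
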